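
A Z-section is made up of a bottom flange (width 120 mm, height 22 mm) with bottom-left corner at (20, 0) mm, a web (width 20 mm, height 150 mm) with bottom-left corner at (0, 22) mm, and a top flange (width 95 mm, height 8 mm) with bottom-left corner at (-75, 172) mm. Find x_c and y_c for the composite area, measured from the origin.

x_c = 34.42 mm, y_c = 70.91 mm

bottom flange: A = 120 × 22 = 2640.00, centroid at (80.00, 11.00).
web: A = 20 × 150 = 3000.00, centroid at (10.00, 97.00).
top flange: A = 95 × 8 = 760.00, centroid at (-27.50, 176.00).
ΣA = 6400.00 mm², ΣAx_c = 220300.00 mm³, ΣAy_c = 453800.00 mm³.
x_c = 220300.00/6400.00 = 34.42 mm; y_c = 453800.00/6400.00 = 70.91 mm.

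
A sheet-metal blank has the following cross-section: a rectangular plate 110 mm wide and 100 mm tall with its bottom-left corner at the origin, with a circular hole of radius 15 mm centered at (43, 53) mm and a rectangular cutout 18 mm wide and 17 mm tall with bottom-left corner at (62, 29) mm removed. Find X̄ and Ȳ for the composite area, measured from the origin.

plate: A = 110 × 100 = 11000.00, centroid at (55.00, 50.00).
hole 1: A = −π·15² = -706.86, centroid at (43.00, 53.00).
hole 2: A = −(18 × 17) = -306.00, centroid at (71.00, 37.50).
ΣA = 9987.14 mm²
ΣAX̄ = (11000.00)(55.00) + (-706.86)(43.00) + (-306.00)(71.00) = 552879.09 mm³
ΣAȲ = (11000.00)(50.00) + (-706.86)(53.00) + (-306.00)(37.50) = 501061.51 mm³
X̄ = 552879.09 / 9987.14 = 55.36 mm
Ȳ = 501061.51 / 9987.14 = 50.17 mm

X̄ = 55.36 mm, Ȳ = 50.17 mm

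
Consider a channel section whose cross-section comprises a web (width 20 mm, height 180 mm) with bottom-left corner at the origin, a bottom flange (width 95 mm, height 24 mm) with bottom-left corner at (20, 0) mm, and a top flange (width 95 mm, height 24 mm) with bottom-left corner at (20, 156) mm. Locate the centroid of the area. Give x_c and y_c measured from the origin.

x_c = 42.13 mm, y_c = 90.00 mm

Part | A | x̄ᵢ | ȳᵢ | A·x̄ᵢ | A·ȳᵢ
web | 3600.00 | 10.00 | 90.00 | 36000.00 | 324000.00
bottom flange | 2280.00 | 67.50 | 12.00 | 153900.00 | 27360.00
top flange | 2280.00 | 67.50 | 168.00 | 153900.00 | 383040.00
Σ | 8160.00 |  |  | 343800.00 | 734400.00
x_c = 343800.00 / 8160.00 = 42.13 mm
y_c = 734400.00 / 8160.00 = 90.00 mm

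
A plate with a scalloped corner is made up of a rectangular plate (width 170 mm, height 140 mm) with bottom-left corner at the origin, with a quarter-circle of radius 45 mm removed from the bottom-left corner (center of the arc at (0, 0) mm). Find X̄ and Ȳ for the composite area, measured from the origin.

plate: A = 170 × 140 = 23800.00, centroid at (85.00, 70.00).
removed quarter-circle: A = −¼π·45² = -1590.43, centroid at (19.10, 19.10).
ΣA = 22209.57 mm²
ΣAX̄ = (23800.00)(85.00) + (-1590.43)(19.10) = 1992625.00 mm³
ΣAȲ = (23800.00)(70.00) + (-1590.43)(19.10) = 1635625.00 mm³
X̄ = 1992625.00 / 22209.57 = 89.72 mm
Ȳ = 1635625.00 / 22209.57 = 73.65 mm

X̄ = 89.72 mm, Ȳ = 73.65 mm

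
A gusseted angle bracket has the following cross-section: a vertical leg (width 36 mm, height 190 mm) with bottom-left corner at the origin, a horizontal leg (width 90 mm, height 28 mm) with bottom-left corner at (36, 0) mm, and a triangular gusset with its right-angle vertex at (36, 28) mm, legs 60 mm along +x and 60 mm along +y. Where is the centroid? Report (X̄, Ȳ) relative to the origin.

vertical leg: A = 36 × 190 = 6840.00, centroid at (18.00, 95.00).
horizontal leg: A = 90 × 28 = 2520.00, centroid at (81.00, 14.00).
gusset: A = ½·60·60 = 1800.00, centroid at (56.00, 48.00).
ΣA = 11160.00 mm², ΣAX̄ = 428040.00 mm³, ΣAȲ = 771480.00 mm³.
X̄ = 428040.00/11160.00 = 38.35 mm; Ȳ = 771480.00/11160.00 = 69.13 mm.

X̄ = 38.35 mm, Ȳ = 69.13 mm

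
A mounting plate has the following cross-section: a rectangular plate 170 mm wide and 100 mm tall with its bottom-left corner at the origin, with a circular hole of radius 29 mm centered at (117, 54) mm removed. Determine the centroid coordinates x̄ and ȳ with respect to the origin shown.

x̄ = 79.11 mm, ȳ = 49.26 mm

plate: A = 170 × 100 = 17000.00, centroid at (85.00, 50.00).
hole: A = −π·29² = -2642.08, centroid at (117.00, 54.00).
ΣA = 14357.92 mm²
ΣAx̄ = (17000.00)(85.00) + (-2642.08)(117.00) = 1135876.71 mm³
ΣAȳ = (17000.00)(50.00) + (-2642.08)(54.00) = 707327.71 mm³
x̄ = 1135876.71 / 14357.92 = 79.11 mm
ȳ = 707327.71 / 14357.92 = 49.26 mm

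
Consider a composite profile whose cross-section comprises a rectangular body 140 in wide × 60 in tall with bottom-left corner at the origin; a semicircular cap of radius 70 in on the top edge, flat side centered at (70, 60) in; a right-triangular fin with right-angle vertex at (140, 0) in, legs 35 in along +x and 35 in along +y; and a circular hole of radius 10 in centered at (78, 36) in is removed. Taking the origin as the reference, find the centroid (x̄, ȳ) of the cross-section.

x̄ = 72.90 in, ȳ = 57.23 in

rectangular body: A = 140 × 60 = 8400.00, centroid at (70.00, 30.00).
semicircular top: A = ½π·70² = 7696.90, centroid at (70.00, 89.71).
triangular fin: A = ½·35·35 = 612.50, centroid at (151.67, 11.67).
hole: A = −π·10² = -314.16, centroid at (78.00, 36.00).
ΣA = 16395.24 in²
ΣAx̄ = (8400.00)(70.00) + (7696.90)(70.00) + (612.50)(151.67) + (-314.16)(78.00) = 1195174.55 in³
ΣAȳ = (8400.00)(30.00) + (7696.90)(89.71) + (612.50)(11.67) + (-314.16)(36.00) = 938316.89 in³
x̄ = 1195174.55 / 16395.24 = 72.90 in
ȳ = 938316.89 / 16395.24 = 57.23 in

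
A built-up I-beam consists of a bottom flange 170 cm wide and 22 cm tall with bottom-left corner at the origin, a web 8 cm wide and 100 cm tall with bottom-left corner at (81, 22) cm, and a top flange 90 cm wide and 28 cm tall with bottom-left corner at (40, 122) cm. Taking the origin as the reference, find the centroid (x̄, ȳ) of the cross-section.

x̄ = 85.00 cm, ȳ = 62.53 cm

bottom flange: A = 170 × 22 = 3740.00, centroid at (85.00, 11.00).
web: A = 8 × 100 = 800.00, centroid at (85.00, 72.00).
top flange: A = 90 × 28 = 2520.00, centroid at (85.00, 136.00).
ΣA = 7060.00 cm², ΣAx̄ = 600100.00 cm³, ΣAȳ = 441460.00 cm³.
x̄ = 600100.00/7060.00 = 85.00 cm; ȳ = 441460.00/7060.00 = 62.53 cm.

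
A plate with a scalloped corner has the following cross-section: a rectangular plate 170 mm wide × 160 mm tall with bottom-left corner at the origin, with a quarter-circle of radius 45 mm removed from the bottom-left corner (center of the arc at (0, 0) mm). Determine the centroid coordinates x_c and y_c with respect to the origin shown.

Part | A | x̄ᵢ | ȳᵢ | A·x̄ᵢ | A·ȳᵢ
plate | 27200.00 | 85.00 | 80.00 | 2312000.00 | 2176000.00
removed quarter-circle | -1590.43 | 19.10 | 19.10 | -30375.00 | -30375.00
Σ | 25609.57 |  |  | 2281625.00 | 2145625.00
x_c = 2281625.00 / 25609.57 = 89.09 mm
y_c = 2145625.00 / 25609.57 = 83.78 mm

x_c = 89.09 mm, y_c = 83.78 mm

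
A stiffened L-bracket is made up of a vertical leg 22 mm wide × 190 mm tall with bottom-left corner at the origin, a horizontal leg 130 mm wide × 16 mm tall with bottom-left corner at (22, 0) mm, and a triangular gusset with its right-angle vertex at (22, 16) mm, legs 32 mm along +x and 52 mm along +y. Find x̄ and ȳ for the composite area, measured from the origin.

x̄ = 35.83 mm, ȳ = 62.25 mm

vertical leg: A = 22 × 190 = 4180.00, centroid at (11.00, 95.00).
horizontal leg: A = 130 × 16 = 2080.00, centroid at (87.00, 8.00).
gusset: A = ½·32·52 = 832.00, centroid at (32.67, 33.33).
ΣA = 7092.00 mm², ΣAx̄ = 254118.67 mm³, ΣAȳ = 441473.33 mm³.
x̄ = 254118.67/7092.00 = 35.83 mm; ȳ = 441473.33/7092.00 = 62.25 mm.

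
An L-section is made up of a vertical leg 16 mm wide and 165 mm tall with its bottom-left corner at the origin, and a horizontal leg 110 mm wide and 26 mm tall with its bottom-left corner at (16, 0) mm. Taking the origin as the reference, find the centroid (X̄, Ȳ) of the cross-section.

X̄ = 40.76 mm, Ȳ = 46.36 mm

vertical leg: A = 16 × 165 = 2640.00, centroid at (8.00, 82.50).
horizontal leg: A = 110 × 26 = 2860.00, centroid at (71.00, 13.00).
ΣA = 5500.00 mm², ΣAX̄ = 224180.00 mm³, ΣAȲ = 254980.00 mm³.
X̄ = 224180.00/5500.00 = 40.76 mm; Ȳ = 254980.00/5500.00 = 46.36 mm.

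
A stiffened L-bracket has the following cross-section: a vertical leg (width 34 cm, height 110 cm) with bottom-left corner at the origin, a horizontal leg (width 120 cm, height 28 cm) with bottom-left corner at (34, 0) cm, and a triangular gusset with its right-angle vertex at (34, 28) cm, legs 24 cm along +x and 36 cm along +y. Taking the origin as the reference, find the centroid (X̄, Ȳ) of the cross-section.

vertical leg: A = 34 × 110 = 3740.00, centroid at (17.00, 55.00).
horizontal leg: A = 120 × 28 = 3360.00, centroid at (94.00, 14.00).
gusset: A = ½·24·36 = 432.00, centroid at (42.00, 40.00).
ΣA = 7532.00 cm², ΣAX̄ = 397564.00 cm³, ΣAȲ = 270020.00 cm³.
X̄ = 397564.00/7532.00 = 52.78 cm; Ȳ = 270020.00/7532.00 = 35.85 cm.

X̄ = 52.78 cm, Ȳ = 35.85 cm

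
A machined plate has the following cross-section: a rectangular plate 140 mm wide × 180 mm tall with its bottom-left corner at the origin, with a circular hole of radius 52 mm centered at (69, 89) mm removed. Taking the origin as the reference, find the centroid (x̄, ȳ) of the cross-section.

x̄ = 70.51 mm, ȳ = 90.51 mm

Part | A | x̄ᵢ | ȳᵢ | A·x̄ᵢ | A·ȳᵢ
plate | 25200.00 | 70.00 | 90.00 | 1764000.00 | 2268000.00
hole | -8494.87 | 69.00 | 89.00 | -586145.79 | -756043.12
Σ | 16705.13 |  |  | 1177854.21 | 1511956.88
x̄ = 1177854.21 / 16705.13 = 70.51 mm
ȳ = 1511956.88 / 16705.13 = 90.51 mm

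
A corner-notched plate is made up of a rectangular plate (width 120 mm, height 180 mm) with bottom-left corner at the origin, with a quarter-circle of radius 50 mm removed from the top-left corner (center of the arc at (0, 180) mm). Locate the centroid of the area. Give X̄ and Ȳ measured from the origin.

X̄ = 63.88 mm, Ȳ = 83.12 mm

plate: A = 120 × 180 = 21600.00, centroid at (60.00, 90.00).
removed quarter-circle: A = −¼π·50² = -1963.50, centroid at (21.22, 158.78).
ΣA = 19636.50 mm²
ΣAX̄ = (21600.00)(60.00) + (-1963.50)(21.22) = 1254333.33 mm³
ΣAȲ = (21600.00)(90.00) + (-1963.50)(158.78) = 1632237.49 mm³
X̄ = 1254333.33 / 19636.50 = 63.88 mm
Ȳ = 1632237.49 / 19636.50 = 83.12 mm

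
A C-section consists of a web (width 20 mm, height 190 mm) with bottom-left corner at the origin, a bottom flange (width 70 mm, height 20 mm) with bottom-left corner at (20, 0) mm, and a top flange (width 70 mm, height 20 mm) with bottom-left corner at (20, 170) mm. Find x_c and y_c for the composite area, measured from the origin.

web: A = 20 × 190 = 3800.00, centroid at (10.00, 95.00).
bottom flange: A = 70 × 20 = 1400.00, centroid at (55.00, 10.00).
top flange: A = 70 × 20 = 1400.00, centroid at (55.00, 180.00).
ΣA = 6600.00 mm²
ΣAx_c = (3800.00)(10.00) + (1400.00)(55.00) + (1400.00)(55.00) = 192000.00 mm³
ΣAy_c = (3800.00)(95.00) + (1400.00)(10.00) + (1400.00)(180.00) = 627000.00 mm³
x_c = 192000.00 / 6600.00 = 29.09 mm
y_c = 627000.00 / 6600.00 = 95.00 mm

x_c = 29.09 mm, y_c = 95.00 mm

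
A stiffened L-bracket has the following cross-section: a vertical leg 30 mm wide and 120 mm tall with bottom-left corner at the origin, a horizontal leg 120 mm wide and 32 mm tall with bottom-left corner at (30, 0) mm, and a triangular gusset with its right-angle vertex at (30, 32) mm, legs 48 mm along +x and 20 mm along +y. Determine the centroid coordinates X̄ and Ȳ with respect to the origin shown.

X̄ = 53.24 mm, Ȳ = 37.37 mm

Part | A | x̄ᵢ | ȳᵢ | A·x̄ᵢ | A·ȳᵢ
vertical leg | 3600.00 | 15.00 | 60.00 | 54000.00 | 216000.00
horizontal leg | 3840.00 | 90.00 | 16.00 | 345600.00 | 61440.00
gusset | 480.00 | 46.00 | 38.67 | 22080.00 | 18560.00
Σ | 7920.00 |  |  | 421680.00 | 296000.00
X̄ = 421680.00 / 7920.00 = 53.24 mm
Ȳ = 296000.00 / 7920.00 = 37.37 mm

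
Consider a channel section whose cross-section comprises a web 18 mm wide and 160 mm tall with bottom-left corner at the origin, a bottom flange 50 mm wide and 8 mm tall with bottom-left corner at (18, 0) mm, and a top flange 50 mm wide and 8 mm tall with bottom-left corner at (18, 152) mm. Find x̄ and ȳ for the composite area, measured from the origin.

web: A = 18 × 160 = 2880.00, centroid at (9.00, 80.00).
bottom flange: A = 50 × 8 = 400.00, centroid at (43.00, 4.00).
top flange: A = 50 × 8 = 400.00, centroid at (43.00, 156.00).
ΣA = 3680.00 mm²
ΣAx̄ = (2880.00)(9.00) + (400.00)(43.00) + (400.00)(43.00) = 60320.00 mm³
ΣAȳ = (2880.00)(80.00) + (400.00)(4.00) + (400.00)(156.00) = 294400.00 mm³
x̄ = 60320.00 / 3680.00 = 16.39 mm
ȳ = 294400.00 / 3680.00 = 80.00 mm

x̄ = 16.39 mm, ȳ = 80.00 mm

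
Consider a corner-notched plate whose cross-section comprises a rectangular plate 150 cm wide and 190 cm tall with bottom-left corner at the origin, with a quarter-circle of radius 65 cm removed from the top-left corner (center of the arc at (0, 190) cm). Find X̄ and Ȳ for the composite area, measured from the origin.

plate: A = 150 × 190 = 28500.00, centroid at (75.00, 95.00).
removed quarter-circle: A = −¼π·65² = -3318.31, centroid at (27.59, 162.41).
ΣA = 25181.69 cm², ΣAX̄ = 2045958.33 cm³, ΣAȲ = 2168563.29 cm³.
X̄ = 2045958.33/25181.69 = 81.25 cm; Ȳ = 2168563.29/25181.69 = 86.12 cm.

X̄ = 81.25 cm, Ȳ = 86.12 cm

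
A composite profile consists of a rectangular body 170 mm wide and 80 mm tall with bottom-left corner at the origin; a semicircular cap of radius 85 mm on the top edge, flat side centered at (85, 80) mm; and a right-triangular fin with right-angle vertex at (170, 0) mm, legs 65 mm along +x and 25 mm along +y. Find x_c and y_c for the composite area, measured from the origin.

x_c = 88.36 mm, y_c = 72.52 mm

Part | A | x̄ᵢ | ȳᵢ | A·x̄ᵢ | A·ȳᵢ
rectangular body | 13600.00 | 85.00 | 40.00 | 1156000.00 | 544000.00
semicircular top | 11349.00 | 85.00 | 116.08 | 964665.29 | 1317336.94
triangular fin | 812.50 | 191.67 | 8.33 | 155729.17 | 6770.83
Σ | 25761.50 |  |  | 2276394.46 | 1868107.78
x_c = 2276394.46 / 25761.50 = 88.36 mm
y_c = 1868107.78 / 25761.50 = 72.52 mm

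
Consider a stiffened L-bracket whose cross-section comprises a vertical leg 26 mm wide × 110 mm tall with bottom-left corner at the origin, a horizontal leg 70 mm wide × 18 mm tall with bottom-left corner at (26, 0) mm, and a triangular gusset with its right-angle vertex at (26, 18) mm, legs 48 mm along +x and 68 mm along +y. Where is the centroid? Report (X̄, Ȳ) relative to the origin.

vertical leg: A = 26 × 110 = 2860.00, centroid at (13.00, 55.00).
horizontal leg: A = 70 × 18 = 1260.00, centroid at (61.00, 9.00).
gusset: A = ½·48·68 = 1632.00, centroid at (42.00, 40.67).
ΣA = 5752.00 mm², ΣAX̄ = 182584.00 mm³, ΣAȲ = 235008.00 mm³.
X̄ = 182584.00/5752.00 = 31.74 mm; Ȳ = 235008.00/5752.00 = 40.86 mm.

X̄ = 31.74 mm, Ȳ = 40.86 mm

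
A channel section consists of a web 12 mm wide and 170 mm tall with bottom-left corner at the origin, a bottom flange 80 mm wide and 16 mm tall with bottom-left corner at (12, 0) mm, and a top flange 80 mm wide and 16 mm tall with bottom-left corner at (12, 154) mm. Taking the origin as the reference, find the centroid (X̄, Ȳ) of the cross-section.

web: A = 12 × 170 = 2040.00, centroid at (6.00, 85.00).
bottom flange: A = 80 × 16 = 1280.00, centroid at (52.00, 8.00).
top flange: A = 80 × 16 = 1280.00, centroid at (52.00, 162.00).
ΣA = 4600.00 mm², ΣAX̄ = 145360.00 mm³, ΣAȲ = 391000.00 mm³.
X̄ = 145360.00/4600.00 = 31.60 mm; Ȳ = 391000.00/4600.00 = 85.00 mm.

X̄ = 31.60 mm, Ȳ = 85.00 mm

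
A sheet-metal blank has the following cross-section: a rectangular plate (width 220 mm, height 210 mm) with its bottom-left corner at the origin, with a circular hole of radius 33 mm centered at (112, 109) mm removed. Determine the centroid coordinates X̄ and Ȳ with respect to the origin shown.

plate: A = 220 × 210 = 46200.00, centroid at (110.00, 105.00).
hole: A = −π·33² = -3421.19, centroid at (112.00, 109.00).
ΣA = 42778.81 mm², ΣAX̄ = 4698826.23 mm³, ΣAȲ = 4478089.81 mm³.
X̄ = 4698826.23/42778.81 = 109.84 mm; Ȳ = 4478089.81/42778.81 = 104.68 mm.

X̄ = 109.84 mm, Ȳ = 104.68 mm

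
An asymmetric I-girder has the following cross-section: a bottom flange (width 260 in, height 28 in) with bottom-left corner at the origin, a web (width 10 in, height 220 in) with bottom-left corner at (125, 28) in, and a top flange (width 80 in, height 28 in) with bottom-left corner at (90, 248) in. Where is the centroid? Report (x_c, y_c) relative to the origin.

bottom flange: A = 260 × 28 = 7280.00, centroid at (130.00, 14.00).
web: A = 10 × 220 = 2200.00, centroid at (130.00, 138.00).
top flange: A = 80 × 28 = 2240.00, centroid at (130.00, 262.00).
ΣA = 11720.00 in², ΣAx_c = 1523600.00 in³, ΣAy_c = 992400.00 in³.
x_c = 1523600.00/11720.00 = 130.00 in; y_c = 992400.00/11720.00 = 84.68 in.

x_c = 130.00 in, y_c = 84.68 in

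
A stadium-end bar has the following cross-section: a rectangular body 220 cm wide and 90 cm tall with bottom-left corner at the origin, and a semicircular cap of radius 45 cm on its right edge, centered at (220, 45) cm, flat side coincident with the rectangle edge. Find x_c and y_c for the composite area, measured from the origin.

x_c = 127.87 cm, y_c = 45.00 cm

rectangular body: A = 220 × 90 = 19800.00, centroid at (110.00, 45.00).
semicircular end: A = ½π·45² = 3180.86, centroid at (239.10, 45.00).
ΣA = 22980.86 cm²
ΣAx_c = (19800.00)(110.00) + (3180.86)(239.10) = 2938539.76 cm³
ΣAy_c = (19800.00)(45.00) + (3180.86)(45.00) = 1034138.82 cm³
x_c = 2938539.76 / 22980.86 = 127.87 cm
y_c = 1034138.82 / 22980.86 = 45.00 cm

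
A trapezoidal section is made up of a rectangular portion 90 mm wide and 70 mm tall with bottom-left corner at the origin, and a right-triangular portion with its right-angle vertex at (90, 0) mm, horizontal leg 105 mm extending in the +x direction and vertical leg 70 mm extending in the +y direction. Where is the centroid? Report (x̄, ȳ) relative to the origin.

Part | A | x̄ᵢ | ȳᵢ | A·x̄ᵢ | A·ȳᵢ
rectangular portion | 6300.00 | 45.00 | 35.00 | 283500.00 | 220500.00
triangular portion | 3675.00 | 125.00 | 23.33 | 459375.00 | 85750.00
Σ | 9975.00 |  |  | 742875.00 | 306250.00
x̄ = 742875.00 / 9975.00 = 74.47 mm
ȳ = 306250.00 / 9975.00 = 30.70 mm

x̄ = 74.47 mm, ȳ = 30.70 mm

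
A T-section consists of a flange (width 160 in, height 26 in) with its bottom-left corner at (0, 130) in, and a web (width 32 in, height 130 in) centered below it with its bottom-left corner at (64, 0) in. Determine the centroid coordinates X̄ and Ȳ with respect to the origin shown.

X̄ = 80.00 in, Ȳ = 104.00 in

Part | A | x̄ᵢ | ȳᵢ | A·x̄ᵢ | A·ȳᵢ
web | 4160.00 | 80.00 | 65.00 | 332800.00 | 270400.00
flange | 4160.00 | 80.00 | 143.00 | 332800.00 | 594880.00
Σ | 8320.00 |  |  | 665600.00 | 865280.00
X̄ = 665600.00 / 8320.00 = 80.00 in
Ȳ = 865280.00 / 8320.00 = 104.00 in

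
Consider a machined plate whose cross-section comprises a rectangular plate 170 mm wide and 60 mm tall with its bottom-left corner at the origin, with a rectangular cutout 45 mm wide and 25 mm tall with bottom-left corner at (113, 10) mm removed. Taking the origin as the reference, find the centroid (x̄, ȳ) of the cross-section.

x̄ = 78.74 mm, ȳ = 30.93 mm

Part | A | x̄ᵢ | ȳᵢ | A·x̄ᵢ | A·ȳᵢ
plate | 10200.00 | 85.00 | 30.00 | 867000.00 | 306000.00
hole | -1125.00 | 135.50 | 22.50 | -152437.50 | -25312.50
Σ | 9075.00 |  |  | 714562.50 | 280687.50
x̄ = 714562.50 / 9075.00 = 78.74 mm
ȳ = 280687.50 / 9075.00 = 30.93 mm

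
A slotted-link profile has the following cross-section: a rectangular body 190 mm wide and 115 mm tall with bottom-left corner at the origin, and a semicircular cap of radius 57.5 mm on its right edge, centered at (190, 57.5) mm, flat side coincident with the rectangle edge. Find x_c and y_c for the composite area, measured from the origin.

rectangular body: A = 190 × 115 = 21850.00, centroid at (95.00, 57.50).
semicircular end: A = ½π·57.5² = 5193.45, centroid at (214.40, 57.50).
ΣA = 27043.45 mm²
ΣAx_c = (21850.00)(95.00) + (5193.45)(214.40) = 3189244.20 mm³
ΣAy_c = (21850.00)(57.50) + (5193.45)(57.50) = 1554998.11 mm³
x_c = 3189244.20 / 27043.45 = 117.93 mm
y_c = 1554998.11 / 27043.45 = 57.50 mm

x_c = 117.93 mm, y_c = 57.50 mm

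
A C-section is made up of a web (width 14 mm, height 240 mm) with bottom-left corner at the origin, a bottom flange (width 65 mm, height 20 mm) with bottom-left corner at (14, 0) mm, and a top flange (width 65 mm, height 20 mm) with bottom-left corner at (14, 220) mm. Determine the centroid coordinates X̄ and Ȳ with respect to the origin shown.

X̄ = 24.23 mm, Ȳ = 120.00 mm

web: A = 14 × 240 = 3360.00, centroid at (7.00, 120.00).
bottom flange: A = 65 × 20 = 1300.00, centroid at (46.50, 10.00).
top flange: A = 65 × 20 = 1300.00, centroid at (46.50, 230.00).
ΣA = 5960.00 mm², ΣAX̄ = 144420.00 mm³, ΣAȲ = 715200.00 mm³.
X̄ = 144420.00/5960.00 = 24.23 mm; Ȳ = 715200.00/5960.00 = 120.00 mm.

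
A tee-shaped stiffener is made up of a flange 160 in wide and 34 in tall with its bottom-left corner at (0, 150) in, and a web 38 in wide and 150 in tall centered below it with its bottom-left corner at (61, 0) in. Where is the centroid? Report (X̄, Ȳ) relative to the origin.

X̄ = 80.00 in, Ȳ = 119.93 in

web: A = 38 × 150 = 5700.00, centroid at (80.00, 75.00).
flange: A = 160 × 34 = 5440.00, centroid at (80.00, 167.00).
ΣA = 11140.00 in², ΣAX̄ = 891200.00 in³, ΣAȲ = 1335980.00 in³.
X̄ = 891200.00/11140.00 = 80.00 in; Ȳ = 1335980.00/11140.00 = 119.93 in.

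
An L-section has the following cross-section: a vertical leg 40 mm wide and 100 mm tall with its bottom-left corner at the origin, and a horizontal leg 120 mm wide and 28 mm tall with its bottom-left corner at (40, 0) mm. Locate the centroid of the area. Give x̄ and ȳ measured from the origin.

Part | A | x̄ᵢ | ȳᵢ | A·x̄ᵢ | A·ȳᵢ
vertical leg | 4000.00 | 20.00 | 50.00 | 80000.00 | 200000.00
horizontal leg | 3360.00 | 100.00 | 14.00 | 336000.00 | 47040.00
Σ | 7360.00 |  |  | 416000.00 | 247040.00
x̄ = 416000.00 / 7360.00 = 56.52 mm
ȳ = 247040.00 / 7360.00 = 33.57 mm

x̄ = 56.52 mm, ȳ = 33.57 mm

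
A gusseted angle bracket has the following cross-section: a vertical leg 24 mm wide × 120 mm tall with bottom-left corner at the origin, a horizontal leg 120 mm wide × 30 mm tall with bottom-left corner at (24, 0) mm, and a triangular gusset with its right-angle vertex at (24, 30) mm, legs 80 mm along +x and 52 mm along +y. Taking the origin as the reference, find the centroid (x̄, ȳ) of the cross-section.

vertical leg: A = 24 × 120 = 2880.00, centroid at (12.00, 60.00).
horizontal leg: A = 120 × 30 = 3600.00, centroid at (84.00, 15.00).
gusset: A = ½·80·52 = 2080.00, centroid at (50.67, 47.33).
ΣA = 8560.00 mm², ΣAx̄ = 442346.67 mm³, ΣAȳ = 325253.33 mm³.
x̄ = 442346.67/8560.00 = 51.68 mm; ȳ = 325253.33/8560.00 = 38.00 mm.

x̄ = 51.68 mm, ȳ = 38.00 mm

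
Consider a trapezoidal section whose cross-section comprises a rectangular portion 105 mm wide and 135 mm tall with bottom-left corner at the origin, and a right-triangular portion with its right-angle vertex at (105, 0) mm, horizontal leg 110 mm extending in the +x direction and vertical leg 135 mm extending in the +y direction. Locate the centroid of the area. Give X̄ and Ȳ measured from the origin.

Part | A | x̄ᵢ | ȳᵢ | A·x̄ᵢ | A·ȳᵢ
rectangular portion | 14175.00 | 52.50 | 67.50 | 744187.50 | 956812.50
triangular portion | 7425.00 | 141.67 | 45.00 | 1051875.00 | 334125.00
Σ | 21600.00 |  |  | 1796062.50 | 1290937.50
X̄ = 1796062.50 / 21600.00 = 83.15 mm
Ȳ = 1290937.50 / 21600.00 = 59.77 mm

X̄ = 83.15 mm, Ȳ = 59.77 mm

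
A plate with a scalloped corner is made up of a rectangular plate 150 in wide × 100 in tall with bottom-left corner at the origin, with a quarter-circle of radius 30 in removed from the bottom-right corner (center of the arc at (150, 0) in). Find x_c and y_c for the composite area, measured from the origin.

x_c = 71.92 in, y_c = 51.84 in

plate: A = 150 × 100 = 15000.00, centroid at (75.00, 50.00).
removed quarter-circle: A = −¼π·30² = -706.86, centroid at (137.27, 12.73).
ΣA = 14293.14 in²
ΣAx_c = (15000.00)(75.00) + (-706.86)(137.27) = 1027971.25 in³
ΣAy_c = (15000.00)(50.00) + (-706.86)(12.73) = 741000.00 in³
x_c = 1027971.25 / 14293.14 = 71.92 in
y_c = 741000.00 / 14293.14 = 51.84 in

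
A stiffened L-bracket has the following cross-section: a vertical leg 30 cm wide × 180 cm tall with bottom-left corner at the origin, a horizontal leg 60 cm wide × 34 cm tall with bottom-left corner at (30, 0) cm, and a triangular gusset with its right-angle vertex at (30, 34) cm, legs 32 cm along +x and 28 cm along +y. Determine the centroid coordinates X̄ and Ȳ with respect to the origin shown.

vertical leg: A = 30 × 180 = 5400.00, centroid at (15.00, 90.00).
horizontal leg: A = 60 × 34 = 2040.00, centroid at (60.00, 17.00).
gusset: A = ½·32·28 = 448.00, centroid at (40.67, 43.33).
ΣA = 7888.00 cm², ΣAX̄ = 221618.67 cm³, ΣAȲ = 540093.33 cm³.
X̄ = 221618.67/7888.00 = 28.10 cm; Ȳ = 540093.33/7888.00 = 68.47 cm.

X̄ = 28.10 cm, Ȳ = 68.47 cm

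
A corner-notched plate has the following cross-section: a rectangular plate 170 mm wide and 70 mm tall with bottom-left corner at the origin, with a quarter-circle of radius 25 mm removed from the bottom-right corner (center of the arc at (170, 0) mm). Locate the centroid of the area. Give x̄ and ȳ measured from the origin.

x̄ = 81.80 mm, ȳ = 36.05 mm

plate: A = 170 × 70 = 11900.00, centroid at (85.00, 35.00).
removed quarter-circle: A = −¼π·25² = -490.87, centroid at (159.39, 10.61).
ΣA = 11409.13 mm², ΣAx̄ = 933259.78 mm³, ΣAȳ = 411291.67 mm³.
x̄ = 933259.78/11409.13 = 81.80 mm; ȳ = 411291.67/11409.13 = 36.05 mm.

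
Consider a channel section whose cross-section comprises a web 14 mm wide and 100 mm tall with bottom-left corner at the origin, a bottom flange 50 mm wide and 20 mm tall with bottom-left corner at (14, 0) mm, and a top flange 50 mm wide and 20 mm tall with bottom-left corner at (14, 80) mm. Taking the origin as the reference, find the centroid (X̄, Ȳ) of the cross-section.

X̄ = 25.82 mm, Ȳ = 50.00 mm

web: A = 14 × 100 = 1400.00, centroid at (7.00, 50.00).
bottom flange: A = 50 × 20 = 1000.00, centroid at (39.00, 10.00).
top flange: A = 50 × 20 = 1000.00, centroid at (39.00, 90.00).
ΣA = 3400.00 mm²
ΣAX̄ = (1400.00)(7.00) + (1000.00)(39.00) + (1000.00)(39.00) = 87800.00 mm³
ΣAȲ = (1400.00)(50.00) + (1000.00)(10.00) + (1000.00)(90.00) = 170000.00 mm³
X̄ = 87800.00 / 3400.00 = 25.82 mm
Ȳ = 170000.00 / 3400.00 = 50.00 mm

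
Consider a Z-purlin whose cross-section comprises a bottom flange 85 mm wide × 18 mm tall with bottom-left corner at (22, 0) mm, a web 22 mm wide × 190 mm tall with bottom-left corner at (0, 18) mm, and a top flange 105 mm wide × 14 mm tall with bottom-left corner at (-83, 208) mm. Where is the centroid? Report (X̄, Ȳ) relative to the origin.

X̄ = 13.90 mm, Ȳ = 111.72 mm

Part | A | x̄ᵢ | ȳᵢ | A·x̄ᵢ | A·ȳᵢ
bottom flange | 1530.00 | 64.50 | 9.00 | 98685.00 | 13770.00
web | 4180.00 | 11.00 | 113.00 | 45980.00 | 472340.00
top flange | 1470.00 | -30.50 | 215.00 | -44835.00 | 316050.00
Σ | 7180.00 |  |  | 99830.00 | 802160.00
X̄ = 99830.00 / 7180.00 = 13.90 mm
Ȳ = 802160.00 / 7180.00 = 111.72 mm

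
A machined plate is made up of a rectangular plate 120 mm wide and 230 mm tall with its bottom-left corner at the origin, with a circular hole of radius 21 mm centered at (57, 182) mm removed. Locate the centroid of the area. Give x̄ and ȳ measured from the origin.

plate: A = 120 × 230 = 27600.00, centroid at (60.00, 115.00).
hole: A = −π·21² = -1385.44, centroid at (57.00, 182.00).
ΣA = 26214.56 mm²
ΣAx̄ = (27600.00)(60.00) + (-1385.44)(57.00) = 1577029.79 mm³
ΣAȳ = (27600.00)(115.00) + (-1385.44)(182.00) = 2921849.49 mm³
x̄ = 1577029.79 / 26214.56 = 60.16 mm
ȳ = 2921849.49 / 26214.56 = 111.46 mm

x̄ = 60.16 mm, ȳ = 111.46 mm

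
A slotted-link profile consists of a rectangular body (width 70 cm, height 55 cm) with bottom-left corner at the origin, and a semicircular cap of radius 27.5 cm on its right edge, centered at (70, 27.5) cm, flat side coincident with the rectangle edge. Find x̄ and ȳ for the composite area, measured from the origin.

rectangular body: A = 70 × 55 = 3850.00, centroid at (35.00, 27.50).
semicircular end: A = ½π·27.5² = 1187.91, centroid at (81.67, 27.50).
ΣA = 5037.91 cm², ΣAx̄ = 231768.61 cm³, ΣAȳ = 138542.65 cm³.
x̄ = 231768.61/5037.91 = 46.00 cm; ȳ = 138542.65/5037.91 = 27.50 cm.

x̄ = 46.00 cm, ȳ = 27.50 cm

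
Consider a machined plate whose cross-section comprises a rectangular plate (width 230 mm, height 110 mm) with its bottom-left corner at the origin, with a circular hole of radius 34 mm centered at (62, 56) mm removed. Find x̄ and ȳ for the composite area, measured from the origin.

Part | A | x̄ᵢ | ȳᵢ | A·x̄ᵢ | A·ȳᵢ
plate | 25300.00 | 115.00 | 55.00 | 2909500.00 | 1391500.00
hole | -3631.68 | 62.00 | 56.00 | -225164.23 | -203374.14
Σ | 21668.32 |  |  | 2684335.77 | 1188125.86
x̄ = 2684335.77 / 21668.32 = 123.88 mm
ȳ = 1188125.86 / 21668.32 = 54.83 mm

x̄ = 123.88 mm, ȳ = 54.83 mm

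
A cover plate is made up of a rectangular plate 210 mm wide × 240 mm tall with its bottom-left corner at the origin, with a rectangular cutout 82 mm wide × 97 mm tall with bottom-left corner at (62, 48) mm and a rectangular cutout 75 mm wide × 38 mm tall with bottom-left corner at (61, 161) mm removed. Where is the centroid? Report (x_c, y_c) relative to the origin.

x_c = 105.87 mm, y_c = 120.40 mm

plate: A = 210 × 240 = 50400.00, centroid at (105.00, 120.00).
hole 1: A = −(82 × 97) = -7954.00, centroid at (103.00, 96.50).
hole 2: A = −(75 × 38) = -2850.00, centroid at (98.50, 180.00).
ΣA = 39596.00 mm²
ΣAx_c = (50400.00)(105.00) + (-7954.00)(103.00) + (-2850.00)(98.50) = 4192013.00 mm³
ΣAy_c = (50400.00)(120.00) + (-7954.00)(96.50) + (-2850.00)(180.00) = 4767439.00 mm³
x_c = 4192013.00 / 39596.00 = 105.87 mm
y_c = 4767439.00 / 39596.00 = 120.40 mm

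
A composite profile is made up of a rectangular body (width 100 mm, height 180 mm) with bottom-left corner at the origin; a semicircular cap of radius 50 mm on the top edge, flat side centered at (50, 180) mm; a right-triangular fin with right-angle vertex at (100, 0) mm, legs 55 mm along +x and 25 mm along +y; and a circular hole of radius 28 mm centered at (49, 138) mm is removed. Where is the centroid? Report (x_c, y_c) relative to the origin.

rectangular body: A = 100 × 180 = 18000.00, centroid at (50.00, 90.00).
semicircular top: A = ½π·50² = 3926.99, centroid at (50.00, 201.22).
triangular fin: A = ½·55·25 = 687.50, centroid at (118.33, 8.33).
hole: A = −π·28² = -2463.01, centroid at (49.00, 138.00).
ΣA = 20151.48 mm²
ΣAx_c = (18000.00)(50.00) + (3926.99)(50.00) + (687.50)(118.33) + (-2463.01)(49.00) = 1057016.28 mm³
ΣAy_c = (18000.00)(90.00) + (3926.99)(201.22) + (687.50)(8.33) + (-2463.01)(138.00) = 2076025.65 mm³
x_c = 1057016.28 / 20151.48 = 52.45 mm
y_c = 2076025.65 / 20151.48 = 103.02 mm

x_c = 52.45 mm, y_c = 103.02 mm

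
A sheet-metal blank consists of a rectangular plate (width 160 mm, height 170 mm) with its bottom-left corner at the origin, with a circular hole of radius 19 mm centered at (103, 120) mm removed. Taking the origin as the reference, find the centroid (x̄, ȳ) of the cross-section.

plate: A = 160 × 170 = 27200.00, centroid at (80.00, 85.00).
hole: A = −π·19² = -1134.11, centroid at (103.00, 120.00).
ΣA = 26065.89 mm²
ΣAx̄ = (27200.00)(80.00) + (-1134.11)(103.00) = 2059186.16 mm³
ΣAȳ = (27200.00)(85.00) + (-1134.11)(120.00) = 2175906.21 mm³
x̄ = 2059186.16 / 26065.89 = 79.00 mm
ȳ = 2175906.21 / 26065.89 = 83.48 mm

x̄ = 79.00 mm, ȳ = 83.48 mm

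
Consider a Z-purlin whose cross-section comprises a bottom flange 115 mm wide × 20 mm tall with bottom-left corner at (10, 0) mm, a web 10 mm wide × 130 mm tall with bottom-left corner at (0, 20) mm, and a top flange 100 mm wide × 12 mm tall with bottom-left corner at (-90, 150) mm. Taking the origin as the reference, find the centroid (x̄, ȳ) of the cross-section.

x̄ = 23.70 mm, ȳ = 66.81 mm

bottom flange: A = 115 × 20 = 2300.00, centroid at (67.50, 10.00).
web: A = 10 × 130 = 1300.00, centroid at (5.00, 85.00).
top flange: A = 100 × 12 = 1200.00, centroid at (-40.00, 156.00).
ΣA = 4800.00 mm², ΣAx̄ = 113750.00 mm³, ΣAȳ = 320700.00 mm³.
x̄ = 113750.00/4800.00 = 23.70 mm; ȳ = 320700.00/4800.00 = 66.81 mm.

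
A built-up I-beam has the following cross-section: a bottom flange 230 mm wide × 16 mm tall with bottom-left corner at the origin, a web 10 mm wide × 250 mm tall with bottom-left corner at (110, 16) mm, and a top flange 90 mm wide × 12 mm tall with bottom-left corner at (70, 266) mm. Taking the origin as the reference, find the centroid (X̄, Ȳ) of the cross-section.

bottom flange: A = 230 × 16 = 3680.00, centroid at (115.00, 8.00).
web: A = 10 × 250 = 2500.00, centroid at (115.00, 141.00).
top flange: A = 90 × 12 = 1080.00, centroid at (115.00, 272.00).
ΣA = 7260.00 mm², ΣAX̄ = 834900.00 mm³, ΣAȲ = 675700.00 mm³.
X̄ = 834900.00/7260.00 = 115.00 mm; Ȳ = 675700.00/7260.00 = 93.07 mm.

X̄ = 115.00 mm, Ȳ = 93.07 mm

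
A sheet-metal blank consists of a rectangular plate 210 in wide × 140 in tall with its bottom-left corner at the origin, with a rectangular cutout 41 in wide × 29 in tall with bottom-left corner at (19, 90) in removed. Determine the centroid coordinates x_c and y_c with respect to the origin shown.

plate: A = 210 × 140 = 29400.00, centroid at (105.00, 70.00).
hole: A = −(41 × 29) = -1189.00, centroid at (39.50, 104.50).
ΣA = 28211.00 in²
ΣAx_c = (29400.00)(105.00) + (-1189.00)(39.50) = 3040034.50 in³
ΣAy_c = (29400.00)(70.00) + (-1189.00)(104.50) = 1933749.50 in³
x_c = 3040034.50 / 28211.00 = 107.76 in
y_c = 1933749.50 / 28211.00 = 68.55 in

x_c = 107.76 in, y_c = 68.55 in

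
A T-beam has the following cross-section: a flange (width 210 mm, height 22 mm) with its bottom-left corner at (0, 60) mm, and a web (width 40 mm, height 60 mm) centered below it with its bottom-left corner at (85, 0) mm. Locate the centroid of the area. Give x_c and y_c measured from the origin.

web: A = 40 × 60 = 2400.00, centroid at (105.00, 30.00).
flange: A = 210 × 22 = 4620.00, centroid at (105.00, 71.00).
ΣA = 7020.00 mm²
ΣAx_c = (2400.00)(105.00) + (4620.00)(105.00) = 737100.00 mm³
ΣAy_c = (2400.00)(30.00) + (4620.00)(71.00) = 400020.00 mm³
x_c = 737100.00 / 7020.00 = 105.00 mm
y_c = 400020.00 / 7020.00 = 56.98 mm

x_c = 105.00 mm, y_c = 56.98 mm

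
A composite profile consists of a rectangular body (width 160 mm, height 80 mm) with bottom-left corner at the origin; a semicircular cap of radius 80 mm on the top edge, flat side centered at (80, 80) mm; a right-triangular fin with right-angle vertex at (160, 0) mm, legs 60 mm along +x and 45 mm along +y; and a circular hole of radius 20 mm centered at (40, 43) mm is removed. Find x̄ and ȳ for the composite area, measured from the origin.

Part | A | x̄ᵢ | ȳᵢ | A·x̄ᵢ | A·ȳᵢ
rectangular body | 12800.00 | 80.00 | 40.00 | 1024000.00 | 512000.00
semicircular top | 10053.10 | 80.00 | 113.95 | 804247.72 | 1145581.05
triangular fin | 1350.00 | 180.00 | 15.00 | 243000.00 | 20250.00
hole | -1256.64 | 40.00 | 43.00 | -50265.48 | -54035.39
Σ | 22946.46 |  |  | 2020982.24 | 1623795.66
x̄ = 2020982.24 / 22946.46 = 88.07 mm
ȳ = 1623795.66 / 22946.46 = 70.76 mm

x̄ = 88.07 mm, ȳ = 70.76 mm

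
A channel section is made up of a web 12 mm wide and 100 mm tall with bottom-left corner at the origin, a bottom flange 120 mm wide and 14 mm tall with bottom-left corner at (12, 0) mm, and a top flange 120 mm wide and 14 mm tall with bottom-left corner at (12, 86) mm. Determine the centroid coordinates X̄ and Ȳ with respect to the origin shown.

X̄ = 54.63 mm, Ȳ = 50.00 mm

web: A = 12 × 100 = 1200.00, centroid at (6.00, 50.00).
bottom flange: A = 120 × 14 = 1680.00, centroid at (72.00, 7.00).
top flange: A = 120 × 14 = 1680.00, centroid at (72.00, 93.00).
ΣA = 4560.00 mm², ΣAX̄ = 249120.00 mm³, ΣAȲ = 228000.00 mm³.
X̄ = 249120.00/4560.00 = 54.63 mm; Ȳ = 228000.00/4560.00 = 50.00 mm.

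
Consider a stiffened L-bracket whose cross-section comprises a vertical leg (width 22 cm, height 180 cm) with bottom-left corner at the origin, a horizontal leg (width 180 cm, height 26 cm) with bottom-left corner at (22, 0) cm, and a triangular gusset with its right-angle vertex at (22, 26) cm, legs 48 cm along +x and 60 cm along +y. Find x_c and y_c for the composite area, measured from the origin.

x_c = 61.75 cm, y_c = 47.96 cm

Part | A | x̄ᵢ | ȳᵢ | A·x̄ᵢ | A·ȳᵢ
vertical leg | 3960.00 | 11.00 | 90.00 | 43560.00 | 356400.00
horizontal leg | 4680.00 | 112.00 | 13.00 | 524160.00 | 60840.00
gusset | 1440.00 | 38.00 | 46.00 | 54720.00 | 66240.00
Σ | 10080.00 |  |  | 622440.00 | 483480.00
x_c = 622440.00 / 10080.00 = 61.75 cm
y_c = 483480.00 / 10080.00 = 47.96 cm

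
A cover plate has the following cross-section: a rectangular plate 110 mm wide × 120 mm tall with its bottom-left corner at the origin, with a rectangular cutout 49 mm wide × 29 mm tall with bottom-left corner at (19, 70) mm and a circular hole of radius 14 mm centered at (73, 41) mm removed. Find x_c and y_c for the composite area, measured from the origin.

Part | A | x̄ᵢ | ȳᵢ | A·x̄ᵢ | A·ȳᵢ
plate | 13200.00 | 55.00 | 60.00 | 726000.00 | 792000.00
hole 1 | -1421.00 | 43.50 | 84.50 | -61813.50 | -120074.50
hole 2 | -615.75 | 73.00 | 41.00 | -44949.91 | -25245.84
Σ | 11163.25 |  |  | 619236.59 | 646679.66
x_c = 619236.59 / 11163.25 = 55.47 mm
y_c = 646679.66 / 11163.25 = 57.93 mm

x_c = 55.47 mm, y_c = 57.93 mm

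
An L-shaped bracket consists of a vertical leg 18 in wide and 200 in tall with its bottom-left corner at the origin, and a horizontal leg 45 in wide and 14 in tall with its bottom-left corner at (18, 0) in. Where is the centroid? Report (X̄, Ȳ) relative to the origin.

X̄ = 13.69 in, Ȳ = 86.15 in

vertical leg: A = 18 × 200 = 3600.00, centroid at (9.00, 100.00).
horizontal leg: A = 45 × 14 = 630.00, centroid at (40.50, 7.00).
ΣA = 4230.00 in²
ΣAX̄ = (3600.00)(9.00) + (630.00)(40.50) = 57915.00 in³
ΣAȲ = (3600.00)(100.00) + (630.00)(7.00) = 364410.00 in³
X̄ = 57915.00 / 4230.00 = 13.69 in
Ȳ = 364410.00 / 4230.00 = 86.15 in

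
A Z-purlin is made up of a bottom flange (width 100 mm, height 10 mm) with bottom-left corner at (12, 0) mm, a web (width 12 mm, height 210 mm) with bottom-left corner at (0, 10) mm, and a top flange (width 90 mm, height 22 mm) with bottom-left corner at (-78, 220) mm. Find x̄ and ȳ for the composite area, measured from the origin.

x̄ = 2.14 mm, ȳ = 136.76 mm

bottom flange: A = 100 × 10 = 1000.00, centroid at (62.00, 5.00).
web: A = 12 × 210 = 2520.00, centroid at (6.00, 115.00).
top flange: A = 90 × 22 = 1980.00, centroid at (-33.00, 231.00).
ΣA = 5500.00 mm², ΣAx̄ = 11780.00 mm³, ΣAȳ = 752180.00 mm³.
x̄ = 11780.00/5500.00 = 2.14 mm; ȳ = 752180.00/5500.00 = 136.76 mm.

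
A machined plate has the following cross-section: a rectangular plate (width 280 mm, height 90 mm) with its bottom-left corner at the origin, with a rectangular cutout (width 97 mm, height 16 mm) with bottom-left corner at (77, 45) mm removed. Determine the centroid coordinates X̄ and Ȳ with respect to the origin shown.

plate: A = 280 × 90 = 25200.00, centroid at (140.00, 45.00).
hole: A = −(97 × 16) = -1552.00, centroid at (125.50, 53.00).
ΣA = 23648.00 mm²
ΣAX̄ = (25200.00)(140.00) + (-1552.00)(125.50) = 3333224.00 mm³
ΣAȲ = (25200.00)(45.00) + (-1552.00)(53.00) = 1051744.00 mm³
X̄ = 3333224.00 / 23648.00 = 140.95 mm
Ȳ = 1051744.00 / 23648.00 = 44.47 mm

X̄ = 140.95 mm, Ȳ = 44.47 mm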